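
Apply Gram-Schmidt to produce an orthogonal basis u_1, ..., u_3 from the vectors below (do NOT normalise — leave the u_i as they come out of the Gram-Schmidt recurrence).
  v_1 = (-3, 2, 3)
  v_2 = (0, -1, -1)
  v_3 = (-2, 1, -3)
Orthogonal basis:
  u_1 = (-3, 2, 3)
  u_2 = (-15/22, -6/11, -7/22)
  u_3 = (-14/19, 42/19, -42/19)

Apply the Gram-Schmidt recurrence
  u_1 = v_1
  u_i = v_i − Σ_{j<i} ((v_i · u_j) / (u_j · u_j)) · u_j.

Step by step this gives:
  u_1 = (-3, 2, 3)
  u_2 = (-15/22, -6/11, -7/22)
  u_3 = (-14/19, 42/19, -42/19)

Orthogonality check:
  u_2 · u_1 = 0 (should be 0)
  u_3 · u_1 = 0 (should be 0)
  u_3 · u_2 = 0 (should be 0)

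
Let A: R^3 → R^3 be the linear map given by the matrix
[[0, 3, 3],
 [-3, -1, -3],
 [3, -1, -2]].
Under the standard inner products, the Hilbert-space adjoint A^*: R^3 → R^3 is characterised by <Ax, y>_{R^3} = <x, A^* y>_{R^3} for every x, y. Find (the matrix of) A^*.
A^* = A^T =
[[0, -3, 3],
 [3, -1, -1],
 [3, -3, -2]]

For real matrices with standard dot products, the defining identity <Ax, y> = <x, A^* y> gives (Ax)^T y = x^T (A^*) y, i.e. x^T A^T y = x^T (A^*) y. Since this holds for all x, y, we must have A^* = A^T. Therefore
A^* =
[[0, -3, 3],
 [3, -1, -1],
 [3, -3, -2]].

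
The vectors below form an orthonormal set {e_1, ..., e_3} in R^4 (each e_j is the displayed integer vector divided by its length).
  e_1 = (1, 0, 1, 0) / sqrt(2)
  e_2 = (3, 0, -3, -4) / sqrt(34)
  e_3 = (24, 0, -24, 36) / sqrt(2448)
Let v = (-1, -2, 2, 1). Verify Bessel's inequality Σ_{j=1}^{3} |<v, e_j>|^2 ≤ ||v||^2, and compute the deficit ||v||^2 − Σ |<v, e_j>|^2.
Σ |<v, e_j>|^2 = 6; ||v||^2 = 10; deficit = 4

Write each e_j = u_j / sqrt(<u_j, u_j>) where u_j is the displayed integer vector. Then <v, e_j> = <v, u_j> / sqrt(<u_j, u_j>), so |<v, e_j>|^2 = <v, u_j>^2 / <u_j, u_j>.
Coefficients: <v, e_1> = 1/sqrt(2), <v, e_2> = -13/sqrt(34), <v, e_3> = -36/sqrt(2448).
Square and sum: Σ |<v, e_j>|^2 = 6.
Compute ||v||^2 = v·v = 10.
Deficit = 10 − 6 = 4 ≥ 0, confirming Bessel's inequality. (The deficit equals ||v − Σ <v,e_j> e_j||^2, the squared distance from v to span{e_j}.)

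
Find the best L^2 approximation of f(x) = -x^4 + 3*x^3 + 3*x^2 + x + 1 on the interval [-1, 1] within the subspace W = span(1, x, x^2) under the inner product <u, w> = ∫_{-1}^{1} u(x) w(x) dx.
g(x) = 15*x^2/7 + 14*x/5 + 38/35

The best approximation g ∈ W is the orthogonal projection of f onto W. Writing g = a_0 + a_1 x + a_2 x^2, the coefficients solve the normal equations G · a = b where
  G_{ij} = <φ_i, φ_j> and b_i = <f, φ_i>, with φ_0 = 1, φ_1 = x, φ_2 = x^2.
G =
  [2, 0, 2/3]
  [0, 2/3, 0]
  [2/3, 0, 2/5],
b = (18/5, 28/15, 166/105).
Solving gives a_0 = 38/35, a_1 = 14/5, a_2 = 15/7, so
  g(x) = 15*x^2/7 + 14*x/5 + 38/35.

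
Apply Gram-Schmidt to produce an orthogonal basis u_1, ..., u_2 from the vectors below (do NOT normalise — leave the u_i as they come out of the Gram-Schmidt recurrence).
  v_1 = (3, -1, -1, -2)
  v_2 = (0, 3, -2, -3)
Orthogonal basis:
  u_1 = (3, -1, -1, -2)
  u_2 = (-1, 10/3, -5/3, -7/3)

Apply the Gram-Schmidt recurrence
  u_1 = v_1
  u_i = v_i − Σ_{j<i} ((v_i · u_j) / (u_j · u_j)) · u_j.

Step by step this gives:
  u_1 = (3, -1, -1, -2)
  u_2 = (-1, 10/3, -5/3, -7/3)

Orthogonality check:
  u_2 · u_1 = 0 (should be 0)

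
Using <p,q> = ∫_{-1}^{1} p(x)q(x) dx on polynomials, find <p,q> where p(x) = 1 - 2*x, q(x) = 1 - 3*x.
<p,q> = 6

Expand the product: p(x)·q(x) = 6*x^2 - 5*x + 1.
∫_{-1}^{1} of each monomial x^k gives [2/(k+1) if k even, 0 if k odd]. Integrating term-by-term (or equivalently evaluating the antiderivative F(x) = 2*x^3 - 5*x^2/2 + x at the endpoints):
  F(1) − F(−1) = 1/2 − (-11/2) = 6.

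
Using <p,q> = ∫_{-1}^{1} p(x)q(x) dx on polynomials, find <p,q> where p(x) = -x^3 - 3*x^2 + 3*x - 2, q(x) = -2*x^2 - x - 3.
<p,q> = 322/15

Expand the product: p(x)·q(x) = 2*x^5 + 7*x^4 + 10*x^2 - 7*x + 6.
∫_{-1}^{1} of each monomial x^k gives [2/(k+1) if k even, 0 if k odd]. Integrating term-by-term (or equivalently evaluating the antiderivative F(x) = x^6/3 + 7*x^5/5 + 10*x^3/3 - 7*x^2/2 + 6*x at the endpoints):
  F(1) − F(−1) = 227/30 − (-139/10) = 322/15.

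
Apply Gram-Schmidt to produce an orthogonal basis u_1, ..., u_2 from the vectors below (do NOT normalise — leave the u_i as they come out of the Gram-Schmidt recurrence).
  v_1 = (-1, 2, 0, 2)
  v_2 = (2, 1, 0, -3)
Orthogonal basis:
  u_1 = (-1, 2, 0, 2)
  u_2 = (4/3, 7/3, 0, -5/3)

Apply the Gram-Schmidt recurrence
  u_1 = v_1
  u_i = v_i − Σ_{j<i} ((v_i · u_j) / (u_j · u_j)) · u_j.

Step by step this gives:
  u_1 = (-1, 2, 0, 2)
  u_2 = (4/3, 7/3, 0, -5/3)

Orthogonality check:
  u_2 · u_1 = 0 (should be 0)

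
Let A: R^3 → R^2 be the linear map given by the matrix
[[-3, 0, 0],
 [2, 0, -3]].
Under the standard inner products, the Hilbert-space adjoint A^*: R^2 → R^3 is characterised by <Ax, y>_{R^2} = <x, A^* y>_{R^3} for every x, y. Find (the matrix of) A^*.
A^* = A^T =
[[-3, 2],
 [0, 0],
 [0, -3]]

For real matrices with standard dot products, the defining identity <Ax, y> = <x, A^* y> gives (Ax)^T y = x^T (A^*) y, i.e. x^T A^T y = x^T (A^*) y. Since this holds for all x, y, we must have A^* = A^T. Therefore
A^* =
[[-3, 2],
 [0, 0],
 [0, -3]].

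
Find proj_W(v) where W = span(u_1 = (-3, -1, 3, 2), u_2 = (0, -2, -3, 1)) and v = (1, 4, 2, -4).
proj_W(v) = (24/11, 42/11, 27/11, -3)

Set up U = [u_1 | ... | u_2] ∈ R^(4×2). The projector onto W = col(U) is P = U (U^T U)^(-1) U^T.
Compute U^T U =
  [23, -5]
  [-5, 14],
and U^T v = (-9, -18).
Solve U^T U · c = U^T v for the coefficients: c = (-8/11, -17/11). The projection is proj_W(v) = U c.
Check: (v - proj_W(v)) · u_1 = 0  (should be 0).
Check: (v - proj_W(v)) · u_2 = 0  (should be 0).
Result: proj_W(v) = (24/11, 42/11, 27/11, -3).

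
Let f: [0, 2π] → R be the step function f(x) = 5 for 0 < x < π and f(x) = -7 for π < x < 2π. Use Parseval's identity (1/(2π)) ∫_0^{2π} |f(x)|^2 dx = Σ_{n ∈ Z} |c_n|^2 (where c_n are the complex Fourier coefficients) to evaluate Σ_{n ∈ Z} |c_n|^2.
Σ |c_n|^2 = 37

Parseval equates the L^2 energy of f (normalised by 1/(2π)) with the ℓ^2 sum of its Fourier coefficients: (1/(2π)) ∫_0^{2π} |f|^2 = Σ |c_n|^2.
Compute the left side: (1/(2π)) [∫_0^π 5^2 dx + ∫_π^{2π} (-7)^2 dx] = (1/(2π)) · (25π + 49π) = (25 + 49)/2 = 37.
So Σ_{n ∈ Z} |c_n|^2 = 37.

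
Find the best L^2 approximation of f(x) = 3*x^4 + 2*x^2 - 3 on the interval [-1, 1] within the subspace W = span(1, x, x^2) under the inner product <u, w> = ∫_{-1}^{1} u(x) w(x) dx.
g(x) = 32*x^2/7 - 114/35

The best approximation g ∈ W is the orthogonal projection of f onto W. Writing g = a_0 + a_1 x + a_2 x^2, the coefficients solve the normal equations G · a = b where
  G_{ij} = <φ_i, φ_j> and b_i = <f, φ_i>, with φ_0 = 1, φ_1 = x, φ_2 = x^2.
G =
  [2, 0, 2/3]
  [0, 2/3, 0]
  [2/3, 0, 2/5],
b = (-52/15, 0, -12/35).
Solving gives a_0 = -114/35, a_1 = 0, a_2 = 32/7, so
  g(x) = 32*x^2/7 - 114/35.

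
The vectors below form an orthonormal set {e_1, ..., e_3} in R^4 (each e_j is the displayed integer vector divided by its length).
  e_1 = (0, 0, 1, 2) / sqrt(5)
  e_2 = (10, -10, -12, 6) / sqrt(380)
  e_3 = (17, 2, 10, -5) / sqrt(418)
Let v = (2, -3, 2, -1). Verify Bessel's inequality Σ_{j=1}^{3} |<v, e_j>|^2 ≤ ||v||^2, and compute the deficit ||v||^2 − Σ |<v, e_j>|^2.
Σ |<v, e_j>|^2 = 171/22; ||v||^2 = 18; deficit = 225/22

Write each e_j = u_j / sqrt(<u_j, u_j>) where u_j is the displayed integer vector. Then <v, e_j> = <v, u_j> / sqrt(<u_j, u_j>), so |<v, e_j>|^2 = <v, u_j>^2 / <u_j, u_j>.
Coefficients: <v, e_1> = 0/sqrt(5), <v, e_2> = 20/sqrt(380), <v, e_3> = 53/sqrt(418).
Square and sum: Σ |<v, e_j>|^2 = 171/22.
Compute ||v||^2 = v·v = 18.
Deficit = 18 − 171/22 = 225/22 ≥ 0, confirming Bessel's inequality. (The deficit equals ||v − Σ <v,e_j> e_j||^2, the squared distance from v to span{e_j}.)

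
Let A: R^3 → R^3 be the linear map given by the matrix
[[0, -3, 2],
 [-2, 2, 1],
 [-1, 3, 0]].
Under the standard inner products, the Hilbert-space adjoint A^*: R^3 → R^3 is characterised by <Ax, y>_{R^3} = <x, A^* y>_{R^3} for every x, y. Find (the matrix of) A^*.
A^* = A^T =
[[0, -2, -1],
 [-3, 2, 3],
 [2, 1, 0]]

For real matrices with standard dot products, the defining identity <Ax, y> = <x, A^* y> gives (Ax)^T y = x^T (A^*) y, i.e. x^T A^T y = x^T (A^*) y. Since this holds for all x, y, we must have A^* = A^T. Therefore
A^* =
[[0, -2, -1],
 [-3, 2, 3],
 [2, 1, 0]].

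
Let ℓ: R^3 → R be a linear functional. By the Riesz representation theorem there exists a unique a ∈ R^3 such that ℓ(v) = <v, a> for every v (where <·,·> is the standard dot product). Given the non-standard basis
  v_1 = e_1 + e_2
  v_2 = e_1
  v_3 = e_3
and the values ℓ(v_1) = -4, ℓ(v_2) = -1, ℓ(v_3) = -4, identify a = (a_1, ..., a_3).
a = (-1, -3, -4)

Write a = (a_1, ..., a_3) in the standard basis. For each basis vector v_i, ℓ(v_i) = <v_i, a> is a linear equation in the a_j's. Collect the n equations into a matrix system V a = ℓ, where row i of V is v_i (expressed in the standard basis). Since V is invertible (lower-triangular with 1s on the diagonal, up to permutation), solve by back-substitution:
  V =
[[1, 1, 0],
 [1, 0, 0],
 [0, 0, 1]]
  V a = (-4, -1, -4)
Solving gives a = (-1, -3, -4).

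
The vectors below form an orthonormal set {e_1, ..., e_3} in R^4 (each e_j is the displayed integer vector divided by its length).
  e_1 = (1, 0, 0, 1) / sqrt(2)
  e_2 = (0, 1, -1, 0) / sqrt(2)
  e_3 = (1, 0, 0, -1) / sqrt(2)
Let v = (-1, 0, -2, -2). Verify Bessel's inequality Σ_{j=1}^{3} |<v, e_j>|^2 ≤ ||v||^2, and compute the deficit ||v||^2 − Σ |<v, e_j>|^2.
Σ |<v, e_j>|^2 = 7; ||v||^2 = 9; deficit = 2

Write each e_j = u_j / sqrt(<u_j, u_j>) where u_j is the displayed integer vector. Then <v, e_j> = <v, u_j> / sqrt(<u_j, u_j>), so |<v, e_j>|^2 = <v, u_j>^2 / <u_j, u_j>.
Coefficients: <v, e_1> = -3/sqrt(2), <v, e_2> = 2/sqrt(2), <v, e_3> = 1/sqrt(2).
Square and sum: Σ |<v, e_j>|^2 = 7.
Compute ||v||^2 = v·v = 9.
Deficit = 9 − 7 = 2 ≥ 0, confirming Bessel's inequality. (The deficit equals ||v − Σ <v,e_j> e_j||^2, the squared distance from v to span{e_j}.)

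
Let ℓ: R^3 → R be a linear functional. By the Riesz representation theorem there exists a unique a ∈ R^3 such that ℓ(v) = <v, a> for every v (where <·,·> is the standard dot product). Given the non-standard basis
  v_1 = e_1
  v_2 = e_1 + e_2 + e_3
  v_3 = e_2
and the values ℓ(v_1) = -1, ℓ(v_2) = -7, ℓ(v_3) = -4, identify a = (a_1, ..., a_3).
a = (-1, -4, -2)

Write a = (a_1, ..., a_3) in the standard basis. For each basis vector v_i, ℓ(v_i) = <v_i, a> is a linear equation in the a_j's. Collect the n equations into a matrix system V a = ℓ, where row i of V is v_i (expressed in the standard basis). Since V is invertible (lower-triangular with 1s on the diagonal, up to permutation), solve by back-substitution:
  V =
[[1, 0, 0],
 [1, 1, 1],
 [0, 1, 0]]
  V a = (-1, -7, -4)
Solving gives a = (-1, -4, -2).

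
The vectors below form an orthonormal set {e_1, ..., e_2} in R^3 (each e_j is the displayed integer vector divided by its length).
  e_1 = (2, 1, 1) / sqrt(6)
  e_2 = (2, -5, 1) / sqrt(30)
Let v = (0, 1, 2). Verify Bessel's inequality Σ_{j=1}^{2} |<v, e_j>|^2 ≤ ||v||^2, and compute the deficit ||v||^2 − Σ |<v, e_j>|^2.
Σ |<v, e_j>|^2 = 9/5; ||v||^2 = 5; deficit = 16/5

Write each e_j = u_j / sqrt(<u_j, u_j>) where u_j is the displayed integer vector. Then <v, e_j> = <v, u_j> / sqrt(<u_j, u_j>), so |<v, e_j>|^2 = <v, u_j>^2 / <u_j, u_j>.
Coefficients: <v, e_1> = 3/sqrt(6), <v, e_2> = -3/sqrt(30).
Square and sum: Σ |<v, e_j>|^2 = 9/5.
Compute ||v||^2 = v·v = 5.
Deficit = 5 − 9/5 = 16/5 ≥ 0, confirming Bessel's inequality. (The deficit equals ||v − Σ <v,e_j> e_j||^2, the squared distance from v to span{e_j}.)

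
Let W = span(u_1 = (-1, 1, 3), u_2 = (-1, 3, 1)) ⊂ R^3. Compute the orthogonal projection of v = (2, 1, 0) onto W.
proj_W(v) = (0, 1/2, -1/2)

Set up U = [u_1 | ... | u_2] ∈ R^(3×2). The projector onto W = col(U) is P = U (U^T U)^(-1) U^T.
Compute U^T U =
  [11, 7]
  [7, 11],
and U^T v = (-1, 1).
Solve U^T U · c = U^T v for the coefficients: c = (-1/4, 1/4). The projection is proj_W(v) = U c.
Check: (v - proj_W(v)) · u_1 = 0  (should be 0).
Check: (v - proj_W(v)) · u_2 = 0  (should be 0).
Result: proj_W(v) = (0, 1/2, -1/2).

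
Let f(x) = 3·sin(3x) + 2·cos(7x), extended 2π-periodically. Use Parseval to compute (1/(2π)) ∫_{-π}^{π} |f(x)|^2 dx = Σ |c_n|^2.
Σ |c_n|^2 = 13/2

Expand |f|^2 and use orthogonality of {sin(nx), cos(mx)} on [-π, π]:
  ∫_{-π}^{π} sin(nx)^2 dx = π, ∫ cos(mx)^2 dx = π, and cross terms integrate to 0.
So ∫_{-π}^{π} f(x)^2 dx = 3^2 · π + 2^2 · π = (9 + 4)π.
Divide by 2π: (9 + 4)/2 = 13/2.
By Parseval, this equals Σ |c_n|^2.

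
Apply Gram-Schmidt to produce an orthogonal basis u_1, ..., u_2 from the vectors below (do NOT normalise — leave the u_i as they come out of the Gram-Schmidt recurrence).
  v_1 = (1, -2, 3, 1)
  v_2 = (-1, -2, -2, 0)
Orthogonal basis:
  u_1 = (1, -2, 3, 1)
  u_2 = (-4/5, -12/5, -7/5, 1/5)

Apply the Gram-Schmidt recurrence
  u_1 = v_1
  u_i = v_i − Σ_{j<i} ((v_i · u_j) / (u_j · u_j)) · u_j.

Step by step this gives:
  u_1 = (1, -2, 3, 1)
  u_2 = (-4/5, -12/5, -7/5, 1/5)

Orthogonality check:
  u_2 · u_1 = 0 (should be 0)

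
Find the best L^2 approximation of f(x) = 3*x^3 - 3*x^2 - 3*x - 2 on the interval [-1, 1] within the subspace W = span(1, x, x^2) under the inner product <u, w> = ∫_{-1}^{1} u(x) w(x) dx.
g(x) = -3*x^2 - 6*x/5 - 2

The best approximation g ∈ W is the orthogonal projection of f onto W. Writing g = a_0 + a_1 x + a_2 x^2, the coefficients solve the normal equations G · a = b where
  G_{ij} = <φ_i, φ_j> and b_i = <f, φ_i>, with φ_0 = 1, φ_1 = x, φ_2 = x^2.
G =
  [2, 0, 2/3]
  [0, 2/3, 0]
  [2/3, 0, 2/5],
b = (-6, -4/5, -38/15).
Solving gives a_0 = -2, a_1 = -6/5, a_2 = -3, so
  g(x) = -3*x^2 - 6*x/5 - 2.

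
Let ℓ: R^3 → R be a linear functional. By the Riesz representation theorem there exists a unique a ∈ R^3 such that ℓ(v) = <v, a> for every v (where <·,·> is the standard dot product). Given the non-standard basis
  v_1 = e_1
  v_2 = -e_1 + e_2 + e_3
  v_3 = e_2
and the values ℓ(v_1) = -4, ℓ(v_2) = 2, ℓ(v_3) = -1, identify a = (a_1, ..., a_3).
a = (-4, -1, -1)

Write a = (a_1, ..., a_3) in the standard basis. For each basis vector v_i, ℓ(v_i) = <v_i, a> is a linear equation in the a_j's. Collect the n equations into a matrix system V a = ℓ, where row i of V is v_i (expressed in the standard basis). Since V is invertible (lower-triangular with 1s on the diagonal, up to permutation), solve by back-substitution:
  V =
[[1, 0, 0],
 [-1, 1, 1],
 [0, 1, 0]]
  V a = (-4, 2, -1)
Solving gives a = (-4, -1, -1).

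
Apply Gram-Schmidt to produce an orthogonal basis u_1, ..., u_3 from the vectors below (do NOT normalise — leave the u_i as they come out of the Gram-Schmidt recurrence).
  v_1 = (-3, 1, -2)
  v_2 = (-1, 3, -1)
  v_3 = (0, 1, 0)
Orthogonal basis:
  u_1 = (-3, 1, -2)
  u_2 = (5/7, 17/7, 1/7)
  u_3 = (-1/18, 1/90, 4/45)

Apply the Gram-Schmidt recurrence
  u_1 = v_1
  u_i = v_i − Σ_{j<i} ((v_i · u_j) / (u_j · u_j)) · u_j.

Step by step this gives:
  u_1 = (-3, 1, -2)
  u_2 = (5/7, 17/7, 1/7)
  u_3 = (-1/18, 1/90, 4/45)

Orthogonality check:
  u_2 · u_1 = 0 (should be 0)
  u_3 · u_1 = 0 (should be 0)
  u_3 · u_2 = 0 (should be 0)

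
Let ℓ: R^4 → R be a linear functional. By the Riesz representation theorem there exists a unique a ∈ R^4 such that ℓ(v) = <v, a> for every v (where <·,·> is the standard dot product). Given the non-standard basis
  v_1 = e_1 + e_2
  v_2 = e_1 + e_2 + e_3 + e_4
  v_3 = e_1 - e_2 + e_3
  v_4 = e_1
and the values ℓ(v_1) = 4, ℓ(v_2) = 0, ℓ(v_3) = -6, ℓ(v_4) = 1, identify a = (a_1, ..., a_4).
a = (1, 3, -4, 0)

Write a = (a_1, ..., a_4) in the standard basis. For each basis vector v_i, ℓ(v_i) = <v_i, a> is a linear equation in the a_j's. Collect the n equations into a matrix system V a = ℓ, where row i of V is v_i (expressed in the standard basis). Since V is invertible (lower-triangular with 1s on the diagonal, up to permutation), solve by back-substitution:
  V =
[[1, 1, 0, 0],
 [1, 1, 1, 1],
 [1, -1, 1, 0],
 [1, 0, 0, 0]]
  V a = (4, 0, -6, 1)
Solving gives a = (1, 3, -4, 0).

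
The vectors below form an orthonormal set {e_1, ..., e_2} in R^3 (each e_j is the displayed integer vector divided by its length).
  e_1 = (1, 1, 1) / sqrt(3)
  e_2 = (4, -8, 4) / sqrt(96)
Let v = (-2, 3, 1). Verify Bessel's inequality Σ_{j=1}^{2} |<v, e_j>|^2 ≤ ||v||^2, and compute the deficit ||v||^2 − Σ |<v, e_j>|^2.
Σ |<v, e_j>|^2 = 19/2; ||v||^2 = 14; deficit = 9/2

Write each e_j = u_j / sqrt(<u_j, u_j>) where u_j is the displayed integer vector. Then <v, e_j> = <v, u_j> / sqrt(<u_j, u_j>), so |<v, e_j>|^2 = <v, u_j>^2 / <u_j, u_j>.
Coefficients: <v, e_1> = 2/sqrt(3), <v, e_2> = -28/sqrt(96).
Square and sum: Σ |<v, e_j>|^2 = 19/2.
Compute ||v||^2 = v·v = 14.
Deficit = 14 − 19/2 = 9/2 ≥ 0, confirming Bessel's inequality. (The deficit equals ||v − Σ <v,e_j> e_j||^2, the squared distance from v to span{e_j}.)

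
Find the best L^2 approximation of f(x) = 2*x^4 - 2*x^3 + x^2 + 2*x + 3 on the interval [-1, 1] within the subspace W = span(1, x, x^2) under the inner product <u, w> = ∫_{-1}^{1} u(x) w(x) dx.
g(x) = 19*x^2/7 + 4*x/5 + 99/35

The best approximation g ∈ W is the orthogonal projection of f onto W. Writing g = a_0 + a_1 x + a_2 x^2, the coefficients solve the normal equations G · a = b where
  G_{ij} = <φ_i, φ_j> and b_i = <f, φ_i>, with φ_0 = 1, φ_1 = x, φ_2 = x^2.
G =
  [2, 0, 2/3]
  [0, 2/3, 0]
  [2/3, 0, 2/5],
b = (112/15, 8/15, 104/35).
Solving gives a_0 = 99/35, a_1 = 4/5, a_2 = 19/7, so
  g(x) = 19*x^2/7 + 4*x/5 + 99/35.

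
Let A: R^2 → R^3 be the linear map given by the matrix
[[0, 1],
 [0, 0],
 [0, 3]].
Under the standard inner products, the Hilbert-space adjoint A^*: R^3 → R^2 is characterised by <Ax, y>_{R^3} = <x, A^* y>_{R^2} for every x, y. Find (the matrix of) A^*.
A^* = A^T =
[[0, 0, 0],
 [1, 0, 3]]

For real matrices with standard dot products, the defining identity <Ax, y> = <x, A^* y> gives (Ax)^T y = x^T (A^*) y, i.e. x^T A^T y = x^T (A^*) y. Since this holds for all x, y, we must have A^* = A^T. Therefore
A^* =
[[0, 0, 0],
 [1, 0, 3]].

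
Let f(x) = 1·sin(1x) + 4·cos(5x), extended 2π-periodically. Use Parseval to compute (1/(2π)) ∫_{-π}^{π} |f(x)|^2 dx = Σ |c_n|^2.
Σ |c_n|^2 = 17/2

Expand |f|^2 and use orthogonality of {sin(nx), cos(mx)} on [-π, π]:
  ∫_{-π}^{π} sin(nx)^2 dx = π, ∫ cos(mx)^2 dx = π, and cross terms integrate to 0.
So ∫_{-π}^{π} f(x)^2 dx = 1^2 · π + 4^2 · π = (1 + 16)π.
Divide by 2π: (1 + 16)/2 = 17/2.
By Parseval, this equals Σ |c_n|^2.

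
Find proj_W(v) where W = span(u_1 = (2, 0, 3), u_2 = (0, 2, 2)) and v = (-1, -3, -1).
proj_W(v) = (4/17, -37/17, -31/17)

Set up U = [u_1 | ... | u_2] ∈ R^(3×2). The projector onto W = col(U) is P = U (U^T U)^(-1) U^T.
Compute U^T U =
  [13, 6]
  [6, 8],
and U^T v = (-5, -8).
Solve U^T U · c = U^T v for the coefficients: c = (2/17, -37/34). The projection is proj_W(v) = U c.
Check: (v - proj_W(v)) · u_1 = 0  (should be 0).
Check: (v - proj_W(v)) · u_2 = 0  (should be 0).
Result: proj_W(v) = (4/17, -37/17, -31/17).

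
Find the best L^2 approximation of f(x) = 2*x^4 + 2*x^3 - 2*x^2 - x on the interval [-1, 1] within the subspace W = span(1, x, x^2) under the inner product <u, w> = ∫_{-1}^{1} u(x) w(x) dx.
g(x) = -2*x^2/7 + x/5 - 6/35

The best approximation g ∈ W is the orthogonal projection of f onto W. Writing g = a_0 + a_1 x + a_2 x^2, the coefficients solve the normal equations G · a = b where
  G_{ij} = <φ_i, φ_j> and b_i = <f, φ_i>, with φ_0 = 1, φ_1 = x, φ_2 = x^2.
G =
  [2, 0, 2/3]
  [0, 2/3, 0]
  [2/3, 0, 2/5],
b = (-8/15, 2/15, -8/35).
Solving gives a_0 = -6/35, a_1 = 1/5, a_2 = -2/7, so
  g(x) = -2*x^2/7 + x/5 - 6/35.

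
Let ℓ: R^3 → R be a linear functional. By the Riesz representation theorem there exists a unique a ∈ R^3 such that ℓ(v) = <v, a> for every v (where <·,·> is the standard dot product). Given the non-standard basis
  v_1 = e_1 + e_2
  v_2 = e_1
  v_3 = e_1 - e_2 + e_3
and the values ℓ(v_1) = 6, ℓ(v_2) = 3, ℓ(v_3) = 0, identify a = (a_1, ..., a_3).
a = (3, 3, 0)

Write a = (a_1, ..., a_3) in the standard basis. For each basis vector v_i, ℓ(v_i) = <v_i, a> is a linear equation in the a_j's. Collect the n equations into a matrix system V a = ℓ, where row i of V is v_i (expressed in the standard basis). Since V is invertible (lower-triangular with 1s on the diagonal, up to permutation), solve by back-substitution:
  V =
[[1, 1, 0],
 [1, 0, 0],
 [1, -1, 1]]
  V a = (6, 3, 0)
Solving gives a = (3, 3, 0).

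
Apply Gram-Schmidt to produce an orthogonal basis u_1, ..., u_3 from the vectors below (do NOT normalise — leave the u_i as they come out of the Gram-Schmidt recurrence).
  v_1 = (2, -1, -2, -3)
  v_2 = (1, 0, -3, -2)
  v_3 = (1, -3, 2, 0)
Orthogonal basis:
  u_1 = (2, -1, -2, -3)
  u_2 = (-5/9, 7/9, -13/9, 1/3)
  u_3 = (-1/7, -3/2, -4/7, 11/14)

Apply the Gram-Schmidt recurrence
  u_1 = v_1
  u_i = v_i − Σ_{j<i} ((v_i · u_j) / (u_j · u_j)) · u_j.

Step by step this gives:
  u_1 = (2, -1, -2, -3)
  u_2 = (-5/9, 7/9, -13/9, 1/3)
  u_3 = (-1/7, -3/2, -4/7, 11/14)

Orthogonality check:
  u_2 · u_1 = 0 (should be 0)
  u_3 · u_1 = 0 (should be 0)
  u_3 · u_2 = 0 (should be 0)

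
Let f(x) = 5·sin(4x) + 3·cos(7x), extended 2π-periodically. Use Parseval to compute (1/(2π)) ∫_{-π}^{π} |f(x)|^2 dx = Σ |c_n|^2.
Σ |c_n|^2 = 17

Expand |f|^2 and use orthogonality of {sin(nx), cos(mx)} on [-π, π]:
  ∫_{-π}^{π} sin(nx)^2 dx = π, ∫ cos(mx)^2 dx = π, and cross terms integrate to 0.
So ∫_{-π}^{π} f(x)^2 dx = 5^2 · π + 3^2 · π = (25 + 9)π.
Divide by 2π: (25 + 9)/2 = 17.
By Parseval, this equals Σ |c_n|^2.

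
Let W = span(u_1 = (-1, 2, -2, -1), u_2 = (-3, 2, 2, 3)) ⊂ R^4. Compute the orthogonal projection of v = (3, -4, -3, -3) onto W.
proj_W(v) = (253/65, -186/65, -134/65, -227/65)

Set up U = [u_1 | ... | u_2] ∈ R^(4×2). The projector onto W = col(U) is P = U (U^T U)^(-1) U^T.
Compute U^T U =
  [10, 0]
  [0, 26],
and U^T v = (-2, -32).
Solve U^T U · c = U^T v for the coefficients: c = (-1/5, -16/13). The projection is proj_W(v) = U c.
Check: (v - proj_W(v)) · u_1 = 0  (should be 0).
Check: (v - proj_W(v)) · u_2 = 0  (should be 0).
Result: proj_W(v) = (253/65, -186/65, -134/65, -227/65).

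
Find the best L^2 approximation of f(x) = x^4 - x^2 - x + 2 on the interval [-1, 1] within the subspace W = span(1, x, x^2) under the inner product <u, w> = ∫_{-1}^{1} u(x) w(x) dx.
g(x) = -x^2/7 - x + 67/35

The best approximation g ∈ W is the orthogonal projection of f onto W. Writing g = a_0 + a_1 x + a_2 x^2, the coefficients solve the normal equations G · a = b where
  G_{ij} = <φ_i, φ_j> and b_i = <f, φ_i>, with φ_0 = 1, φ_1 = x, φ_2 = x^2.
G =
  [2, 0, 2/3]
  [0, 2/3, 0]
  [2/3, 0, 2/5],
b = (56/15, -2/3, 128/105).
Solving gives a_0 = 67/35, a_1 = -1, a_2 = -1/7, so
  g(x) = -x^2/7 - x + 67/35.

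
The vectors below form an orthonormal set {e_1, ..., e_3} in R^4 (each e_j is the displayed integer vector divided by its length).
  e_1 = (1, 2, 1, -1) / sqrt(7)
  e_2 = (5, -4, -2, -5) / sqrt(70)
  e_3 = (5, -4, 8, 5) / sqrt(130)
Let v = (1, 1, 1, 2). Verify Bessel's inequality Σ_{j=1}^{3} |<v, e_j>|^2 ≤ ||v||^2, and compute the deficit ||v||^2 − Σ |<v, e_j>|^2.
Σ |<v, e_j>|^2 = 66/13; ||v||^2 = 7; deficit = 25/13

Write each e_j = u_j / sqrt(<u_j, u_j>) where u_j is the displayed integer vector. Then <v, e_j> = <v, u_j> / sqrt(<u_j, u_j>), so |<v, e_j>|^2 = <v, u_j>^2 / <u_j, u_j>.
Coefficients: <v, e_1> = 2/sqrt(7), <v, e_2> = -11/sqrt(70), <v, e_3> = 19/sqrt(130).
Square and sum: Σ |<v, e_j>|^2 = 66/13.
Compute ||v||^2 = v·v = 7.
Deficit = 7 − 66/13 = 25/13 ≥ 0, confirming Bessel's inequality. (The deficit equals ||v − Σ <v,e_j> e_j||^2, the squared distance from v to span{e_j}.)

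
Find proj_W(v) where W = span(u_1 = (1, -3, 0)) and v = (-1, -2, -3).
proj_W(v) = (1/2, -3/2, 0)

Set up U = [u_1 | ... | u_1] ∈ R^(3×1). The projector onto W = col(U) is P = U (U^T U)^(-1) U^T.
Compute U^T U =
  [10],
and U^T v = (5).
Solve U^T U · c = U^T v for the coefficients: c = (1/2). The projection is proj_W(v) = U c.
Check: (v - proj_W(v)) · u_1 = 0  (should be 0).
Result: proj_W(v) = (1/2, -3/2, 0).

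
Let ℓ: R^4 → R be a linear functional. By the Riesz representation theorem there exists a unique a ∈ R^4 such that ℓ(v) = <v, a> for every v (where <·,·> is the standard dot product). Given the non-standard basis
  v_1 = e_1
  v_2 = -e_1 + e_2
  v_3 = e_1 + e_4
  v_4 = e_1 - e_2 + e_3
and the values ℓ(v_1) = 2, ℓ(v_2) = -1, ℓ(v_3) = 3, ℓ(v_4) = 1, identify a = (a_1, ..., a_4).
a = (2, 1, 0, 1)

Write a = (a_1, ..., a_4) in the standard basis. For each basis vector v_i, ℓ(v_i) = <v_i, a> is a linear equation in the a_j's. Collect the n equations into a matrix system V a = ℓ, where row i of V is v_i (expressed in the standard basis). Since V is invertible (lower-triangular with 1s on the diagonal, up to permutation), solve by back-substitution:
  V =
[[1, 0, 0, 0],
 [-1, 1, 0, 0],
 [1, 0, 0, 1],
 [1, -1, 1, 0]]
  V a = (2, -1, 3, 1)
Solving gives a = (2, 1, 0, 1).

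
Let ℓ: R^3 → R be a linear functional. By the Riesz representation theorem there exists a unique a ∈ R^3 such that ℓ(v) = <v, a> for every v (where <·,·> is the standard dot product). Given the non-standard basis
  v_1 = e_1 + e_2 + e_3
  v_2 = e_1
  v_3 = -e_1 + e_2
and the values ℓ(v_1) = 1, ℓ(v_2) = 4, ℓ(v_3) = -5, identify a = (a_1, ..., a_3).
a = (4, -1, -2)

Write a = (a_1, ..., a_3) in the standard basis. For each basis vector v_i, ℓ(v_i) = <v_i, a> is a linear equation in the a_j's. Collect the n equations into a matrix system V a = ℓ, where row i of V is v_i (expressed in the standard basis). Since V is invertible (lower-triangular with 1s on the diagonal, up to permutation), solve by back-substitution:
  V =
[[1, 1, 1],
 [1, 0, 0],
 [-1, 1, 0]]
  V a = (1, 4, -5)
Solving gives a = (4, -1, -2).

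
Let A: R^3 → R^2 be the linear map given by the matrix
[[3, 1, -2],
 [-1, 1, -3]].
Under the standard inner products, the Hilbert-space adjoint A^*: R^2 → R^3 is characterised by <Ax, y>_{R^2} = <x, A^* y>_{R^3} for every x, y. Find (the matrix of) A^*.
A^* = A^T =
[[3, -1],
 [1, 1],
 [-2, -3]]

For real matrices with standard dot products, the defining identity <Ax, y> = <x, A^* y> gives (Ax)^T y = x^T (A^*) y, i.e. x^T A^T y = x^T (A^*) y. Since this holds for all x, y, we must have A^* = A^T. Therefore
A^* =
[[3, -1],
 [1, 1],
 [-2, -3]].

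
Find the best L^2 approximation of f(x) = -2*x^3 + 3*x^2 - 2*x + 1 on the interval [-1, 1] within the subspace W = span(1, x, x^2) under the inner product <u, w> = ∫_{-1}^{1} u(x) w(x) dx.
g(x) = 3*x^2 - 16*x/5 + 1

The best approximation g ∈ W is the orthogonal projection of f onto W. Writing g = a_0 + a_1 x + a_2 x^2, the coefficients solve the normal equations G · a = b where
  G_{ij} = <φ_i, φ_j> and b_i = <f, φ_i>, with φ_0 = 1, φ_1 = x, φ_2 = x^2.
G =
  [2, 0, 2/3]
  [0, 2/3, 0]
  [2/3, 0, 2/5],
b = (4, -32/15, 28/15).
Solving gives a_0 = 1, a_1 = -16/5, a_2 = 3, so
  g(x) = 3*x^2 - 16*x/5 + 1.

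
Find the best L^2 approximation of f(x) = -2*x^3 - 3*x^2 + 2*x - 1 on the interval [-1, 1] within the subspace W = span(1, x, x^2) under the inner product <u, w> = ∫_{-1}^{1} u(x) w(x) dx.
g(x) = -3*x^2 + 4*x/5 - 1

The best approximation g ∈ W is the orthogonal projection of f onto W. Writing g = a_0 + a_1 x + a_2 x^2, the coefficients solve the normal equations G · a = b where
  G_{ij} = <φ_i, φ_j> and b_i = <f, φ_i>, with φ_0 = 1, φ_1 = x, φ_2 = x^2.
G =
  [2, 0, 2/3]
  [0, 2/3, 0]
  [2/3, 0, 2/5],
b = (-4, 8/15, -28/15).
Solving gives a_0 = -1, a_1 = 4/5, a_2 = -3, so
  g(x) = -3*x^2 + 4*x/5 - 1.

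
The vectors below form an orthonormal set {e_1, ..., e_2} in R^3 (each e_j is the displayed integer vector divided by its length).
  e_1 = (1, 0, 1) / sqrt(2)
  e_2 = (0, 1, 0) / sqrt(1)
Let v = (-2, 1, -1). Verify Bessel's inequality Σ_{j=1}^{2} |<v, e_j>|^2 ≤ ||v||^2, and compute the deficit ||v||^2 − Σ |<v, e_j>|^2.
Σ |<v, e_j>|^2 = 11/2; ||v||^2 = 6; deficit = 1/2

Write each e_j = u_j / sqrt(<u_j, u_j>) where u_j is the displayed integer vector. Then <v, e_j> = <v, u_j> / sqrt(<u_j, u_j>), so |<v, e_j>|^2 = <v, u_j>^2 / <u_j, u_j>.
Coefficients: <v, e_1> = -3/sqrt(2), <v, e_2> = 1/sqrt(1).
Square and sum: Σ |<v, e_j>|^2 = 11/2.
Compute ||v||^2 = v·v = 6.
Deficit = 6 − 11/2 = 1/2 ≥ 0, confirming Bessel's inequality. (The deficit equals ||v − Σ <v,e_j> e_j||^2, the squared distance from v to span{e_j}.)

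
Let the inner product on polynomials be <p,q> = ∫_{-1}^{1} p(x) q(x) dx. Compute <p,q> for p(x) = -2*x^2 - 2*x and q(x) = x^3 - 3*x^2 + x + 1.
<p,q> = -16/15

Expand the product: p(x)·q(x) = -2*x^5 + 4*x^4 + 4*x^3 - 4*x^2 - 2*x.
∫_{-1}^{1} of each monomial x^k gives [2/(k+1) if k even, 0 if k odd]. Integrating term-by-term (or equivalently evaluating the antiderivative F(x) = -x^6/3 + 4*x^5/5 + x^4 - 4*x^3/3 - x^2 at the endpoints):
  F(1) − F(−1) = -13/15 − (1/5) = -16/15.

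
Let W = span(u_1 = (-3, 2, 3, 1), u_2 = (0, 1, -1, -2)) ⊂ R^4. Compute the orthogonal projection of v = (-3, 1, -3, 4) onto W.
proj_W(v) = (-24/43, -26/129, 146/129, 4/3)

Set up U = [u_1 | ... | u_2] ∈ R^(4×2). The projector onto W = col(U) is P = U (U^T U)^(-1) U^T.
Compute U^T U =
  [23, -3]
  [-3, 6],
and U^T v = (6, -4).
Solve U^T U · c = U^T v for the coefficients: c = (8/43, -74/129). The projection is proj_W(v) = U c.
Check: (v - proj_W(v)) · u_1 = 0  (should be 0).
Check: (v - proj_W(v)) · u_2 = 0  (should be 0).
Result: proj_W(v) = (-24/43, -26/129, 146/129, 4/3).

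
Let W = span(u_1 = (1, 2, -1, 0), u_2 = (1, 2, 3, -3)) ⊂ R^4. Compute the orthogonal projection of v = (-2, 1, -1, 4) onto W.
proj_W(v) = (-39/134, -39/67, -329/134, 138/67)

Set up U = [u_1 | ... | u_2] ∈ R^(4×2). The projector onto W = col(U) is P = U (U^T U)^(-1) U^T.
Compute U^T U =
  [6, 2]
  [2, 23],
and U^T v = (1, -15).
Solve U^T U · c = U^T v for the coefficients: c = (53/134, -46/67). The projection is proj_W(v) = U c.
Check: (v - proj_W(v)) · u_1 = 0  (should be 0).
Check: (v - proj_W(v)) · u_2 = 0  (should be 0).
Result: proj_W(v) = (-39/134, -39/67, -329/134, 138/67).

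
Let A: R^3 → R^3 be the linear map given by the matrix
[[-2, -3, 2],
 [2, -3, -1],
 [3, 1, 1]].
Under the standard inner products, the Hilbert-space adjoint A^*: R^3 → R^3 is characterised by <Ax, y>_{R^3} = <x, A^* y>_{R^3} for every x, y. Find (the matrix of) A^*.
A^* = A^T =
[[-2, 2, 3],
 [-3, -3, 1],
 [2, -1, 1]]

For real matrices with standard dot products, the defining identity <Ax, y> = <x, A^* y> gives (Ax)^T y = x^T (A^*) y, i.e. x^T A^T y = x^T (A^*) y. Since this holds for all x, y, we must have A^* = A^T. Therefore
A^* =
[[-2, 2, 3],
 [-3, -3, 1],
 [2, -1, 1]].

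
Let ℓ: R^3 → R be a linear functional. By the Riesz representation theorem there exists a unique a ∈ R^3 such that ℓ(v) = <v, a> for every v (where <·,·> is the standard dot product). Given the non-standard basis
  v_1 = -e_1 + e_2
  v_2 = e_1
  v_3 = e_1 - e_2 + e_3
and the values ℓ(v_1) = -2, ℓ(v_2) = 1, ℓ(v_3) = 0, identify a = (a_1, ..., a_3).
a = (1, -1, -2)

Write a = (a_1, ..., a_3) in the standard basis. For each basis vector v_i, ℓ(v_i) = <v_i, a> is a linear equation in the a_j's. Collect the n equations into a matrix system V a = ℓ, where row i of V is v_i (expressed in the standard basis). Since V is invertible (lower-triangular with 1s on the diagonal, up to permutation), solve by back-substitution:
  V =
[[-1, 1, 0],
 [1, 0, 0],
 [1, -1, 1]]
  V a = (-2, 1, 0)
Solving gives a = (1, -1, -2).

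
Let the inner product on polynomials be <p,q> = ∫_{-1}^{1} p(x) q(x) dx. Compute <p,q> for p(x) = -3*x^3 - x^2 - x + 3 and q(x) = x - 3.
<p,q> = -268/15

Expand the product: p(x)·q(x) = -3*x^4 + 8*x^3 + 2*x^2 + 6*x - 9.
∫_{-1}^{1} of each monomial x^k gives [2/(k+1) if k even, 0 if k odd]. Integrating term-by-term (or equivalently evaluating the antiderivative F(x) = -3*x^5/5 + 2*x^4 + 2*x^3/3 + 3*x^2 - 9*x at the endpoints):
  F(1) − F(−1) = -59/15 − (209/15) = -268/15.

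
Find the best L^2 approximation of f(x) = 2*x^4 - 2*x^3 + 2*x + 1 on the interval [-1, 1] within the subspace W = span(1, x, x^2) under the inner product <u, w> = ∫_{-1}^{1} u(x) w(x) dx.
g(x) = 12*x^2/7 + 4*x/5 + 29/35

The best approximation g ∈ W is the orthogonal projection of f onto W. Writing g = a_0 + a_1 x + a_2 x^2, the coefficients solve the normal equations G · a = b where
  G_{ij} = <φ_i, φ_j> and b_i = <f, φ_i>, with φ_0 = 1, φ_1 = x, φ_2 = x^2.
G =
  [2, 0, 2/3]
  [0, 2/3, 0]
  [2/3, 0, 2/5],
b = (14/5, 8/15, 26/21).
Solving gives a_0 = 29/35, a_1 = 4/5, a_2 = 12/7, so
  g(x) = 12*x^2/7 + 4*x/5 + 29/35.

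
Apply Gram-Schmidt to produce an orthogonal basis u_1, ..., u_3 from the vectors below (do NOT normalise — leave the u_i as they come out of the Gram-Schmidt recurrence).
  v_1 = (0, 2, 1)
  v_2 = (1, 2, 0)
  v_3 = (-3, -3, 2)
Orthogonal basis:
  u_1 = (0, 2, 1)
  u_2 = (1, 2/5, -4/5)
  u_3 = (2/9, -1/9, 2/9)

Apply the Gram-Schmidt recurrence
  u_1 = v_1
  u_i = v_i − Σ_{j<i} ((v_i · u_j) / (u_j · u_j)) · u_j.

Step by step this gives:
  u_1 = (0, 2, 1)
  u_2 = (1, 2/5, -4/5)
  u_3 = (2/9, -1/9, 2/9)

Orthogonality check:
  u_2 · u_1 = 0 (should be 0)
  u_3 · u_1 = 0 (should be 0)
  u_3 · u_2 = 0 (should be 0)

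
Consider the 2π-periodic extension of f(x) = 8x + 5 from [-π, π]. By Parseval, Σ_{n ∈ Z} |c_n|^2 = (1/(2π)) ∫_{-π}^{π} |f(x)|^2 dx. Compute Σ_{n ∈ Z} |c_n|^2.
Σ |c_n|^2 = 64π^2/3 + 25

Expand and integrate term by term over [-π, π]:
  ∫ (8x)^2 dx = 64·(2π^3/3); ∫ 2·8·(5)·x dx = 0 (odd integrand); ∫ 5^2 dx = 25·2π.
So (1/(2π)) ∫_{-π}^{π} (8x + 5)^2 dx = 64π^2/3 + 25 = 64π^2/3 + 25.
Parseval ⇒ Σ |c_n|^2 = 64π^2/3 + 25.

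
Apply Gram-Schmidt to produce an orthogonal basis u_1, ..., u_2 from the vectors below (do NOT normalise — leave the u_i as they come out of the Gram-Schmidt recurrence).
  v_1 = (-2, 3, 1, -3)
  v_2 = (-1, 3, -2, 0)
Orthogonal basis:
  u_1 = (-2, 3, 1, -3)
  u_2 = (-5/23, 42/23, -55/23, 27/23)

Apply the Gram-Schmidt recurrence
  u_1 = v_1
  u_i = v_i − Σ_{j<i} ((v_i · u_j) / (u_j · u_j)) · u_j.

Step by step this gives:
  u_1 = (-2, 3, 1, -3)
  u_2 = (-5/23, 42/23, -55/23, 27/23)

Orthogonality check:
  u_2 · u_1 = 0 (should be 0)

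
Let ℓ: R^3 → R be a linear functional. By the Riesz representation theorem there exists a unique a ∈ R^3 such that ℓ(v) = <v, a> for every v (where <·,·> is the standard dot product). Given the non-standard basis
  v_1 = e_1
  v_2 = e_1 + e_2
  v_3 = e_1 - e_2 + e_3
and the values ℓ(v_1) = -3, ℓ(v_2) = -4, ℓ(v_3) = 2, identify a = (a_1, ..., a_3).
a = (-3, -1, 4)

Write a = (a_1, ..., a_3) in the standard basis. For each basis vector v_i, ℓ(v_i) = <v_i, a> is a linear equation in the a_j's. Collect the n equations into a matrix system V a = ℓ, where row i of V is v_i (expressed in the standard basis). Since V is invertible (lower-triangular with 1s on the diagonal, up to permutation), solve by back-substitution:
  V =
[[1, 0, 0],
 [1, 1, 0],
 [1, -1, 1]]
  V a = (-3, -4, 2)
Solving gives a = (-3, -1, 4).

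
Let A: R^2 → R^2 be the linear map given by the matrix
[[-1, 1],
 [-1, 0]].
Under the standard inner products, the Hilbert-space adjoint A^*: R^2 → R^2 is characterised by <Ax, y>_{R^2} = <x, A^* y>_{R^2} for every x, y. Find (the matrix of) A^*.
A^* = A^T =
[[-1, -1],
 [1, 0]]

For real matrices with standard dot products, the defining identity <Ax, y> = <x, A^* y> gives (Ax)^T y = x^T (A^*) y, i.e. x^T A^T y = x^T (A^*) y. Since this holds for all x, y, we must have A^* = A^T. Therefore
A^* =
[[-1, -1],
 [1, 0]].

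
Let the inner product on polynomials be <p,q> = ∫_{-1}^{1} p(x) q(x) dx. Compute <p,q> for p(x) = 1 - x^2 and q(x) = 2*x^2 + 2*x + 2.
<p,q> = 16/5

Expand the product: p(x)·q(x) = -2*x^4 - 2*x^3 + 2*x + 2.
∫_{-1}^{1} of each monomial x^k gives [2/(k+1) if k even, 0 if k odd]. Integrating term-by-term (or equivalently evaluating the antiderivative F(x) = -2*x^5/5 - x^4/2 + x^2 + 2*x at the endpoints):
  F(1) − F(−1) = 21/10 − (-11/10) = 16/5.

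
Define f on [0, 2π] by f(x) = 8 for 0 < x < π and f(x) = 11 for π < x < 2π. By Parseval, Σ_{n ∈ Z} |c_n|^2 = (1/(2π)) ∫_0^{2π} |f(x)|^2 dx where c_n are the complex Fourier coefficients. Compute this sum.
Σ |c_n|^2 = 185/2

Parseval equates the L^2 energy of f (normalised by 1/(2π)) with the ℓ^2 sum of its Fourier coefficients: (1/(2π)) ∫_0^{2π} |f|^2 = Σ |c_n|^2.
Compute the left side: (1/(2π)) [∫_0^π 8^2 dx + ∫_π^{2π} 11^2 dx] = (1/(2π)) · (64π + 121π) = (64 + 121)/2 = 185/2.
So Σ_{n ∈ Z} |c_n|^2 = 185/2.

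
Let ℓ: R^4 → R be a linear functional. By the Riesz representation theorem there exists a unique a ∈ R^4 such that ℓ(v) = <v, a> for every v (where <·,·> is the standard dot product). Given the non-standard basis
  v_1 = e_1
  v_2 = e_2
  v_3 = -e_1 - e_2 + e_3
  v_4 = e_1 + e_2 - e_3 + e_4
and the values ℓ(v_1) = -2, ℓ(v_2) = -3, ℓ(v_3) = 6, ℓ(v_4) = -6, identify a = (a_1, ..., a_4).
a = (-2, -3, 1, 0)

Write a = (a_1, ..., a_4) in the standard basis. For each basis vector v_i, ℓ(v_i) = <v_i, a> is a linear equation in the a_j's. Collect the n equations into a matrix system V a = ℓ, where row i of V is v_i (expressed in the standard basis). Since V is invertible (lower-triangular with 1s on the diagonal, up to permutation), solve by back-substitution:
  V =
[[1, 0, 0, 0],
 [0, 1, 0, 0],
 [-1, -1, 1, 0],
 [1, 1, -1, 1]]
  V a = (-2, -3, 6, -6)
Solving gives a = (-2, -3, 1, 0).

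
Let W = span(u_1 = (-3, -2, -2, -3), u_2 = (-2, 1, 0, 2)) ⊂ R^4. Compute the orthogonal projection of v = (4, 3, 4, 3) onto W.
proj_W(v) = (1027/230, 291/115, 313/115, 37/10)

Set up U = [u_1 | ... | u_2] ∈ R^(4×2). The projector onto W = col(U) is P = U (U^T U)^(-1) U^T.
Compute U^T U =
  [26, -2]
  [-2, 9],
and U^T v = (-35, 1).
Solve U^T U · c = U^T v for the coefficients: c = (-313/230, -22/115). The projection is proj_W(v) = U c.
Check: (v - proj_W(v)) · u_1 = 0  (should be 0).
Check: (v - proj_W(v)) · u_2 = 0  (should be 0).
Result: proj_W(v) = (1027/230, 291/115, 313/115, 37/10).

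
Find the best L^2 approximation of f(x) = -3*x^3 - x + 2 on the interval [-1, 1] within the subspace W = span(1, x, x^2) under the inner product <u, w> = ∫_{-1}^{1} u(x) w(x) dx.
g(x) = 2 - 14*x/5

The best approximation g ∈ W is the orthogonal projection of f onto W. Writing g = a_0 + a_1 x + a_2 x^2, the coefficients solve the normal equations G · a = b where
  G_{ij} = <φ_i, φ_j> and b_i = <f, φ_i>, with φ_0 = 1, φ_1 = x, φ_2 = x^2.
G =
  [2, 0, 2/3]
  [0, 2/3, 0]
  [2/3, 0, 2/5],
b = (4, -28/15, 4/3).
Solving gives a_0 = 2, a_1 = -14/5, a_2 = 0, so
  g(x) = 2 - 14*x/5.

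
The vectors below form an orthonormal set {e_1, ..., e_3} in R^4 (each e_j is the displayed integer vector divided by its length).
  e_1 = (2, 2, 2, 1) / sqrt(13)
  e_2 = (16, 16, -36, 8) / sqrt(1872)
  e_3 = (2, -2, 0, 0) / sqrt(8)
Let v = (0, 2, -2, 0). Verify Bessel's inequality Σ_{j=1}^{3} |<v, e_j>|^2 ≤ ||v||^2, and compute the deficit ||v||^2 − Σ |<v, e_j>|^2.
Σ |<v, e_j>|^2 = 70/9; ||v||^2 = 8; deficit = 2/9

Write each e_j = u_j / sqrt(<u_j, u_j>) where u_j is the displayed integer vector. Then <v, e_j> = <v, u_j> / sqrt(<u_j, u_j>), so |<v, e_j>|^2 = <v, u_j>^2 / <u_j, u_j>.
Coefficients: <v, e_1> = 0/sqrt(13), <v, e_2> = 104/sqrt(1872), <v, e_3> = -4/sqrt(8).
Square and sum: Σ |<v, e_j>|^2 = 70/9.
Compute ||v||^2 = v·v = 8.
Deficit = 8 − 70/9 = 2/9 ≥ 0, confirming Bessel's inequality. (The deficit equals ||v − Σ <v,e_j> e_j||^2, the squared distance from v to span{e_j}.)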